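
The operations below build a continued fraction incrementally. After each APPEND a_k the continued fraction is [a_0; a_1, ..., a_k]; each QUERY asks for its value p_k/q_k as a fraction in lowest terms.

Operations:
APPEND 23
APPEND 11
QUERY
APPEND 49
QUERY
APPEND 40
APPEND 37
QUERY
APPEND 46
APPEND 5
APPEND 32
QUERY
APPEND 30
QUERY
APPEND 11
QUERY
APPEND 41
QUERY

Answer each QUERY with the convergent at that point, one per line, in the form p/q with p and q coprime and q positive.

APPEND 23: p_0 = 23·1 + 0 = 23, q_0 = 23·0 + 1 = 1 → 23/1
APPEND 11: p_1 = 11·23 + 1 = 254, q_1 = 11·1 + 0 = 11 → 254/11
APPEND 49: p_2 = 49·254 + 23 = 12469, q_2 = 49·11 + 1 = 540 → 12469/540
APPEND 40: p_3 = 40·12469 + 254 = 499014, q_3 = 40·540 + 11 = 21611 → 499014/21611
APPEND 37: p_4 = 37·499014 + 12469 = 18475987, q_4 = 37·21611 + 540 = 800147 → 18475987/800147
APPEND 46: p_5 = 46·18475987 + 499014 = 850394416, q_5 = 46·800147 + 21611 = 36828373 → 850394416/36828373
APPEND 5: p_6 = 5·850394416 + 18475987 = 4270448067, q_6 = 5·36828373 + 800147 = 184942012 → 4270448067/184942012
APPEND 32: p_7 = 32·4270448067 + 850394416 = 137504732560, q_7 = 32·184942012 + 36828373 = 5954972757 → 137504732560/5954972757
APPEND 30: p_8 = 30·137504732560 + 4270448067 = 4129412424867, q_8 = 30·5954972757 + 184942012 = 178834124722 → 4129412424867/178834124722
APPEND 11: p_9 = 11·4129412424867 + 137504732560 = 45561041406097, q_9 = 11·178834124722 + 5954972757 = 1973130344699 → 45561041406097/1973130344699
APPEND 41: p_10 = 41·45561041406097 + 4129412424867 = 1872132110074844, q_10 = 41·1973130344699 + 178834124722 = 81077178257381 → 1872132110074844/81077178257381

254/11
12469/540
18475987/800147
137504732560/5954972757
4129412424867/178834124722
45561041406097/1973130344699
1872132110074844/81077178257381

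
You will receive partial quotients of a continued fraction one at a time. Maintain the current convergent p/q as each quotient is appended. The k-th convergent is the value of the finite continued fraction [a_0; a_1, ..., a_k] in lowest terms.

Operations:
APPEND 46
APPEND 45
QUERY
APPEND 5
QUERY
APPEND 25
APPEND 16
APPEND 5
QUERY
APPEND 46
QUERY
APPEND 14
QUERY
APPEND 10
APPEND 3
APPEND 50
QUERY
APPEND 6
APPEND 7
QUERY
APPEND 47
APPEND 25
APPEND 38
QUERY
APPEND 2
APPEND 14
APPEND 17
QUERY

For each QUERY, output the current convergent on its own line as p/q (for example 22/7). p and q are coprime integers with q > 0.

2071/45
10401/226
21281781/462425
983165863/21362896
13785603863/299542969
21654000071593/470512828936
934134125599893/20297501089337
41912457051479415255/910702349208010888
21009996581324209104877/456519483454832503553

APPEND 46: p_0 = 46·1 + 0 = 46, q_0 = 46·0 + 1 = 1 → 46/1
APPEND 45: p_1 = 45·46 + 1 = 2071, q_1 = 45·1 + 0 = 45 → 2071/45
APPEND 5: p_2 = 5·2071 + 46 = 10401, q_2 = 5·45 + 1 = 226 → 10401/226
APPEND 25: p_3 = 25·10401 + 2071 = 262096, q_3 = 25·226 + 45 = 5695 → 262096/5695
APPEND 16: p_4 = 16·262096 + 10401 = 4203937, q_4 = 16·5695 + 226 = 91346 → 4203937/91346
APPEND 5: p_5 = 5·4203937 + 262096 = 21281781, q_5 = 5·91346 + 5695 = 462425 → 21281781/462425
APPEND 46: p_6 = 46·21281781 + 4203937 = 983165863, q_6 = 46·462425 + 91346 = 21362896 → 983165863/21362896
APPEND 14: p_7 = 14·983165863 + 21281781 = 13785603863, q_7 = 14·21362896 + 462425 = 299542969 → 13785603863/299542969
APPEND 10: p_8 = 10·13785603863 + 983165863 = 138839204493, q_8 = 10·299542969 + 21362896 = 3016792586 → 138839204493/3016792586
APPEND 3: p_9 = 3·138839204493 + 13785603863 = 430303217342, q_9 = 3·3016792586 + 299542969 = 9349920727 → 430303217342/9349920727
APPEND 50: p_10 = 50·430303217342 + 138839204493 = 21654000071593, q_10 = 50·9349920727 + 3016792586 = 470512828936 → 21654000071593/470512828936
APPEND 6: p_11 = 6·21654000071593 + 430303217342 = 130354303646900, q_11 = 6·470512828936 + 9349920727 = 2832426894343 → 130354303646900/2832426894343
APPEND 7: p_12 = 7·130354303646900 + 21654000071593 = 934134125599893, q_12 = 7·2832426894343 + 470512828936 = 20297501089337 → 934134125599893/20297501089337
APPEND 47: p_13 = 47·934134125599893 + 130354303646900 = 44034658206841871, q_13 = 47·20297501089337 + 2832426894343 = 956814978093182 → 44034658206841871/956814978093182
APPEND 25: p_14 = 25·44034658206841871 + 934134125599893 = 1101800589296646668, q_14 = 25·956814978093182 + 20297501089337 = 23940671953418887 → 1101800589296646668/23940671953418887
APPEND 38: p_15 = 38·1101800589296646668 + 44034658206841871 = 41912457051479415255, q_15 = 38·23940671953418887 + 956814978093182 = 910702349208010888 → 41912457051479415255/910702349208010888
APPEND 2: p_16 = 2·41912457051479415255 + 1101800589296646668 = 84926714692255477178, q_16 = 2·910702349208010888 + 23940671953418887 = 1845345370369440663 → 84926714692255477178/1845345370369440663
APPEND 14: p_17 = 14·84926714692255477178 + 41912457051479415255 = 1230886462743056095747, q_17 = 14·1845345370369440663 + 910702349208010888 = 26745537534380180170 → 1230886462743056095747/26745537534380180170
APPEND 17: p_18 = 17·1230886462743056095747 + 84926714692255477178 = 21009996581324209104877, q_18 = 17·26745537534380180170 + 1845345370369440663 = 456519483454832503553 → 21009996581324209104877/456519483454832503553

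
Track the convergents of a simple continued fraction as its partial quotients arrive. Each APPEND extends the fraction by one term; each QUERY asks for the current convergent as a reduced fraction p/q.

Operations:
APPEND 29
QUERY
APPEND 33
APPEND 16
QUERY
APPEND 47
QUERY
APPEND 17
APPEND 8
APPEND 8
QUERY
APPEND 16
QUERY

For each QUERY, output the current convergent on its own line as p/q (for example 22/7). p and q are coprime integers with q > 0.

APPEND 29: p_0 = 29·1 + 0 = 29, q_0 = 29·0 + 1 = 1 → 29/1
APPEND 33: p_1 = 33·29 + 1 = 958, q_1 = 33·1 + 0 = 33 → 958/33
APPEND 16: p_2 = 16·958 + 29 = 15357, q_2 = 16·33 + 1 = 529 → 15357/529
APPEND 47: p_3 = 47·15357 + 958 = 722737, q_3 = 47·529 + 33 = 24896 → 722737/24896
APPEND 17: p_4 = 17·722737 + 15357 = 12301886, q_4 = 17·24896 + 529 = 423761 → 12301886/423761
APPEND 8: p_5 = 8·12301886 + 722737 = 99137825, q_5 = 8·423761 + 24896 = 3414984 → 99137825/3414984
APPEND 8: p_6 = 8·99137825 + 12301886 = 805404486, q_6 = 8·3414984 + 423761 = 27743633 → 805404486/27743633
APPEND 16: p_7 = 16·805404486 + 99137825 = 12985609601, q_7 = 16·27743633 + 3414984 = 447313112 → 12985609601/447313112

29/1
15357/529
722737/24896
805404486/27743633
12985609601/447313112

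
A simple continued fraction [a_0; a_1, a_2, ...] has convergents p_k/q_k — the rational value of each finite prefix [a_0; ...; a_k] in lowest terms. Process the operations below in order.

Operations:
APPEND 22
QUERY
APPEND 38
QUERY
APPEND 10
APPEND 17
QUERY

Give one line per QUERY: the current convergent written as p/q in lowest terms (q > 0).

APPEND 22: p_0 = 22·1 + 0 = 22, q_0 = 22·0 + 1 = 1 → 22/1
APPEND 38: p_1 = 38·22 + 1 = 837, q_1 = 38·1 + 0 = 38 → 837/38
APPEND 10: p_2 = 10·837 + 22 = 8392, q_2 = 10·38 + 1 = 381 → 8392/381
APPEND 17: p_3 = 17·8392 + 837 = 143501, q_3 = 17·381 + 38 = 6515 → 143501/6515

22/1
837/38
143501/6515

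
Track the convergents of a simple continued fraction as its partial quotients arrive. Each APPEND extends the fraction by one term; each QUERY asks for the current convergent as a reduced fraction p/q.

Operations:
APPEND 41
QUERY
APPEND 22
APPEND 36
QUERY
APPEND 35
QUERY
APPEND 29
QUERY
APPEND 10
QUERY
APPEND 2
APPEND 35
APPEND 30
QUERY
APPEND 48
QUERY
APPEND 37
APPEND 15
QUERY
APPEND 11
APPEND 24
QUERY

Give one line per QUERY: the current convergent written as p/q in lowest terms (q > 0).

41/1
32549/793
1140118/27777
33095971/806326
332099828/8091037
742820698817/18097539510
35680130989989/869284581517
19849295140916139/483593690416102
5291764996358658675/128924687009602366

APPEND 41: p_0 = 41·1 + 0 = 41, q_0 = 41·0 + 1 = 1 → 41/1
APPEND 22: p_1 = 22·41 + 1 = 903, q_1 = 22·1 + 0 = 22 → 903/22
APPEND 36: p_2 = 36·903 + 41 = 32549, q_2 = 36·22 + 1 = 793 → 32549/793
APPEND 35: p_3 = 35·32549 + 903 = 1140118, q_3 = 35·793 + 22 = 27777 → 1140118/27777
APPEND 29: p_4 = 29·1140118 + 32549 = 33095971, q_4 = 29·27777 + 793 = 806326 → 33095971/806326
APPEND 10: p_5 = 10·33095971 + 1140118 = 332099828, q_5 = 10·806326 + 27777 = 8091037 → 332099828/8091037
APPEND 2: p_6 = 2·332099828 + 33095971 = 697295627, q_6 = 2·8091037 + 806326 = 16988400 → 697295627/16988400
APPEND 35: p_7 = 35·697295627 + 332099828 = 24737446773, q_7 = 35·16988400 + 8091037 = 602685037 → 24737446773/602685037
APPEND 30: p_8 = 30·24737446773 + 697295627 = 742820698817, q_8 = 30·602685037 + 16988400 = 18097539510 → 742820698817/18097539510
APPEND 48: p_9 = 48·742820698817 + 24737446773 = 35680130989989, q_9 = 48·18097539510 + 602685037 = 869284581517 → 35680130989989/869284581517
APPEND 37: p_10 = 37·35680130989989 + 742820698817 = 1320907667328410, q_10 = 37·869284581517 + 18097539510 = 32181627055639 → 1320907667328410/32181627055639
APPEND 15: p_11 = 15·1320907667328410 + 35680130989989 = 19849295140916139, q_11 = 15·32181627055639 + 869284581517 = 483593690416102 → 19849295140916139/483593690416102
APPEND 11: p_12 = 11·19849295140916139 + 1320907667328410 = 219663154217405939, q_12 = 11·483593690416102 + 32181627055639 = 5351712221632761 → 219663154217405939/5351712221632761
APPEND 24: p_13 = 24·219663154217405939 + 19849295140916139 = 5291764996358658675, q_13 = 24·5351712221632761 + 483593690416102 = 128924687009602366 → 5291764996358658675/128924687009602366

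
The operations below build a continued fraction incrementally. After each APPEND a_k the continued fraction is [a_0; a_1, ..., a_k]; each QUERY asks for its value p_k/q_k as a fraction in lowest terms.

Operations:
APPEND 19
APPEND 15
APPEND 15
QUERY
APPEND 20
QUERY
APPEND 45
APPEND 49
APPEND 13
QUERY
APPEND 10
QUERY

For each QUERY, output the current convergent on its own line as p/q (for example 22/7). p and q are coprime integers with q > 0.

APPEND 19: p_0 = 19·1 + 0 = 19, q_0 = 19·0 + 1 = 1 → 19/1
APPEND 15: p_1 = 15·19 + 1 = 286, q_1 = 15·1 + 0 = 15 → 286/15
APPEND 15: p_2 = 15·286 + 19 = 4309, q_2 = 15·15 + 1 = 226 → 4309/226
APPEND 20: p_3 = 20·4309 + 286 = 86466, q_3 = 20·226 + 15 = 4535 → 86466/4535
APPEND 45: p_4 = 45·86466 + 4309 = 3895279, q_4 = 45·4535 + 226 = 204301 → 3895279/204301
APPEND 49: p_5 = 49·3895279 + 86466 = 190955137, q_5 = 49·204301 + 4535 = 10015284 → 190955137/10015284
APPEND 13: p_6 = 13·190955137 + 3895279 = 2486312060, q_6 = 13·10015284 + 204301 = 130402993 → 2486312060/130402993
APPEND 10: p_7 = 10·2486312060 + 190955137 = 25054075737, q_7 = 10·130402993 + 10015284 = 1314045214 → 25054075737/1314045214

4309/226
86466/4535
2486312060/130402993
25054075737/1314045214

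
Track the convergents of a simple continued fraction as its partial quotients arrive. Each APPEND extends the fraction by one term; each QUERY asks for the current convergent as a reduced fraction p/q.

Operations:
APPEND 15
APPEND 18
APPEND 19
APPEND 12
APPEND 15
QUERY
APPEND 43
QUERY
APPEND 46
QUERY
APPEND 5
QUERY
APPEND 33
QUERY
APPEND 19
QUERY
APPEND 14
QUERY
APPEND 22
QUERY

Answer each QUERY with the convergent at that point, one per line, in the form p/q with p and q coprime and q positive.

APPEND 15: p_0 = 15·1 + 0 = 15, q_0 = 15·0 + 1 = 1 → 15/1
APPEND 18: p_1 = 18·15 + 1 = 271, q_1 = 18·1 + 0 = 18 → 271/18
APPEND 19: p_2 = 19·271 + 15 = 5164, q_2 = 19·18 + 1 = 343 → 5164/343
APPEND 12: p_3 = 12·5164 + 271 = 62239, q_3 = 12·343 + 18 = 4134 → 62239/4134
APPEND 15: p_4 = 15·62239 + 5164 = 938749, q_4 = 15·4134 + 343 = 62353 → 938749/62353
APPEND 43: p_5 = 43·938749 + 62239 = 40428446, q_5 = 43·62353 + 4134 = 2685313 → 40428446/2685313
APPEND 46: p_6 = 46·40428446 + 938749 = 1860647265, q_6 = 46·2685313 + 62353 = 123586751 → 1860647265/123586751
APPEND 5: p_7 = 5·1860647265 + 40428446 = 9343664771, q_7 = 5·123586751 + 2685313 = 620619068 → 9343664771/620619068
APPEND 33: p_8 = 33·9343664771 + 1860647265 = 310201584708, q_8 = 33·620619068 + 123586751 = 20604015995 → 310201584708/20604015995
APPEND 19: p_9 = 19·310201584708 + 9343664771 = 5903173774223, q_9 = 19·20604015995 + 620619068 = 392096922973 → 5903173774223/392096922973
APPEND 14: p_10 = 14·5903173774223 + 310201584708 = 82954634423830, q_10 = 14·392096922973 + 20604015995 = 5509960937617 → 82954634423830/5509960937617
APPEND 22: p_11 = 22·82954634423830 + 5903173774223 = 1830905131098483, q_11 = 22·5509960937617 + 392096922973 = 121611237550547 → 1830905131098483/121611237550547

938749/62353
40428446/2685313
1860647265/123586751
9343664771/620619068
310201584708/20604015995
5903173774223/392096922973
82954634423830/5509960937617
1830905131098483/121611237550547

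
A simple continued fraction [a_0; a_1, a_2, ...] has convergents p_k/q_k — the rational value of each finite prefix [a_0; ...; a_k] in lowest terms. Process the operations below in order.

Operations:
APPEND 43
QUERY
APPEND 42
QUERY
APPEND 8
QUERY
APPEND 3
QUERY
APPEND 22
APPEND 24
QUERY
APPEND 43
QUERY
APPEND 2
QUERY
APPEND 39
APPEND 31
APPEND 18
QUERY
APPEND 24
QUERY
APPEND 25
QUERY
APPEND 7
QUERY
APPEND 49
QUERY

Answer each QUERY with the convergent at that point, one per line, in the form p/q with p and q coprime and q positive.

43/1
1807/42
14499/337
45304/1053
24313792/565125
1046504243/24323878
2117322278/49212881
46782850655519/1087372898341
1125382817320369/26157251186412
28181353283664744/655018652558641
198394855802973577/4611287819096899
9749529287629370017/226608121788306692

APPEND 43: p_0 = 43·1 + 0 = 43, q_0 = 43·0 + 1 = 1 → 43/1
APPEND 42: p_1 = 42·43 + 1 = 1807, q_1 = 42·1 + 0 = 42 → 1807/42
APPEND 8: p_2 = 8·1807 + 43 = 14499, q_2 = 8·42 + 1 = 337 → 14499/337
APPEND 3: p_3 = 3·14499 + 1807 = 45304, q_3 = 3·337 + 42 = 1053 → 45304/1053
APPEND 22: p_4 = 22·45304 + 14499 = 1011187, q_4 = 22·1053 + 337 = 23503 → 1011187/23503
APPEND 24: p_5 = 24·1011187 + 45304 = 24313792, q_5 = 24·23503 + 1053 = 565125 → 24313792/565125
APPEND 43: p_6 = 43·24313792 + 1011187 = 1046504243, q_6 = 43·565125 + 23503 = 24323878 → 1046504243/24323878
APPEND 2: p_7 = 2·1046504243 + 24313792 = 2117322278, q_7 = 2·24323878 + 565125 = 49212881 → 2117322278/49212881
APPEND 39: p_8 = 39·2117322278 + 1046504243 = 83622073085, q_8 = 39·49212881 + 24323878 = 1943626237 → 83622073085/1943626237
APPEND 31: p_9 = 31·83622073085 + 2117322278 = 2594401587913, q_9 = 31·1943626237 + 49212881 = 60301626228 → 2594401587913/60301626228
APPEND 18: p_10 = 18·2594401587913 + 83622073085 = 46782850655519, q_10 = 18·60301626228 + 1943626237 = 1087372898341 → 46782850655519/1087372898341
APPEND 24: p_11 = 24·46782850655519 + 2594401587913 = 1125382817320369, q_11 = 24·1087372898341 + 60301626228 = 26157251186412 → 1125382817320369/26157251186412
APPEND 25: p_12 = 25·1125382817320369 + 46782850655519 = 28181353283664744, q_12 = 25·26157251186412 + 1087372898341 = 655018652558641 → 28181353283664744/655018652558641
APPEND 7: p_13 = 7·28181353283664744 + 1125382817320369 = 198394855802973577, q_13 = 7·655018652558641 + 26157251186412 = 4611287819096899 → 198394855802973577/4611287819096899
APPEND 49: p_14 = 49·198394855802973577 + 28181353283664744 = 9749529287629370017, q_14 = 49·4611287819096899 + 655018652558641 = 226608121788306692 → 9749529287629370017/226608121788306692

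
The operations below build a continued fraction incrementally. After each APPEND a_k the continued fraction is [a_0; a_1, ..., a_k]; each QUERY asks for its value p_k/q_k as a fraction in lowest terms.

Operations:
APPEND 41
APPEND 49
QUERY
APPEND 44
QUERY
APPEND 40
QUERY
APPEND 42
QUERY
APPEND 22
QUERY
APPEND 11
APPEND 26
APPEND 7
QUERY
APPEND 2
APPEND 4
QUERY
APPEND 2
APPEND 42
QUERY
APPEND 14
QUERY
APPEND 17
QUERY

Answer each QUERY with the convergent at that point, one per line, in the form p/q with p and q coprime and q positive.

2010/49
88481/2157
3541250/86329
148820981/3627975
3277602832/79901779
6647991960163/162065513005
63610093074627/1550694168737
6004959973045167/146389605227831
84210900334060208/2052903018691041
1437590265652068703/35045740922975528

APPEND 41: p_0 = 41·1 + 0 = 41, q_0 = 41·0 + 1 = 1 → 41/1
APPEND 49: p_1 = 49·41 + 1 = 2010, q_1 = 49·1 + 0 = 49 → 2010/49
APPEND 44: p_2 = 44·2010 + 41 = 88481, q_2 = 44·49 + 1 = 2157 → 88481/2157
APPEND 40: p_3 = 40·88481 + 2010 = 3541250, q_3 = 40·2157 + 49 = 86329 → 3541250/86329
APPEND 42: p_4 = 42·3541250 + 88481 = 148820981, q_4 = 42·86329 + 2157 = 3627975 → 148820981/3627975
APPEND 22: p_5 = 22·148820981 + 3541250 = 3277602832, q_5 = 22·3627975 + 86329 = 79901779 → 3277602832/79901779
APPEND 11: p_6 = 11·3277602832 + 148820981 = 36202452133, q_6 = 11·79901779 + 3627975 = 882547544 → 36202452133/882547544
APPEND 26: p_7 = 26·36202452133 + 3277602832 = 944541358290, q_7 = 26·882547544 + 79901779 = 23026137923 → 944541358290/23026137923
APPEND 7: p_8 = 7·944541358290 + 36202452133 = 6647991960163, q_8 = 7·23026137923 + 882547544 = 162065513005 → 6647991960163/162065513005
APPEND 2: p_9 = 2·6647991960163 + 944541358290 = 14240525278616, q_9 = 2·162065513005 + 23026137923 = 347157163933 → 14240525278616/347157163933
APPEND 4: p_10 = 4·14240525278616 + 6647991960163 = 63610093074627, q_10 = 4·347157163933 + 162065513005 = 1550694168737 → 63610093074627/1550694168737
APPEND 2: p_11 = 2·63610093074627 + 14240525278616 = 141460711427870, q_11 = 2·1550694168737 + 347157163933 = 3448545501407 → 141460711427870/3448545501407
APPEND 42: p_12 = 42·141460711427870 + 63610093074627 = 6004959973045167, q_12 = 42·3448545501407 + 1550694168737 = 146389605227831 → 6004959973045167/146389605227831
APPEND 14: p_13 = 14·6004959973045167 + 141460711427870 = 84210900334060208, q_13 = 14·146389605227831 + 3448545501407 = 2052903018691041 → 84210900334060208/2052903018691041
APPEND 17: p_14 = 17·84210900334060208 + 6004959973045167 = 1437590265652068703, q_14 = 17·2052903018691041 + 146389605227831 = 35045740922975528 → 1437590265652068703/35045740922975528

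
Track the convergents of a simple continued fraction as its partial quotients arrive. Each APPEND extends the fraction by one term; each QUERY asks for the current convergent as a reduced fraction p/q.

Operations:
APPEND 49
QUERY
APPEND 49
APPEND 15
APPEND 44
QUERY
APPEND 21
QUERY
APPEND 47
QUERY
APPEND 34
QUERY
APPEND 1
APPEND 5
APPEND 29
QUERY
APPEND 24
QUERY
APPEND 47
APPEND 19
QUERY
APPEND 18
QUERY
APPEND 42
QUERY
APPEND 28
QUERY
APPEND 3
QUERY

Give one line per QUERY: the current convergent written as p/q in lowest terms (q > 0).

APPEND 49: p_0 = 49·1 + 0 = 49, q_0 = 49·0 + 1 = 1 → 49/1
APPEND 49: p_1 = 49·49 + 1 = 2402, q_1 = 49·1 + 0 = 49 → 2402/49
APPEND 15: p_2 = 15·2402 + 49 = 36079, q_2 = 15·49 + 1 = 736 → 36079/736
APPEND 44: p_3 = 44·36079 + 2402 = 1589878, q_3 = 44·736 + 49 = 32433 → 1589878/32433
APPEND 21: p_4 = 21·1589878 + 36079 = 33423517, q_4 = 21·32433 + 736 = 681829 → 33423517/681829
APPEND 47: p_5 = 47·33423517 + 1589878 = 1572495177, q_5 = 47·681829 + 32433 = 32078396 → 1572495177/32078396
APPEND 34: p_6 = 34·1572495177 + 33423517 = 53498259535, q_6 = 34·32078396 + 681829 = 1091347293 → 53498259535/1091347293
APPEND 1: p_7 = 1·53498259535 + 1572495177 = 55070754712, q_7 = 1·1091347293 + 32078396 = 1123425689 → 55070754712/1123425689
APPEND 5: p_8 = 5·55070754712 + 53498259535 = 328852033095, q_8 = 5·1123425689 + 1091347293 = 6708475738 → 328852033095/6708475738
APPEND 29: p_9 = 29·328852033095 + 55070754712 = 9591779714467, q_9 = 29·6708475738 + 1123425689 = 195669222091 → 9591779714467/195669222091
APPEND 24: p_10 = 24·9591779714467 + 328852033095 = 230531565180303, q_10 = 24·195669222091 + 6708475738 = 4702769805922 → 230531565180303/4702769805922
APPEND 47: p_11 = 47·230531565180303 + 9591779714467 = 10844575343188708, q_11 = 47·4702769805922 + 195669222091 = 221225850100425 → 10844575343188708/221225850100425
APPEND 19: p_12 = 19·10844575343188708 + 230531565180303 = 206277463085765755, q_12 = 19·221225850100425 + 4702769805922 = 4207993921713997 → 206277463085765755/4207993921713997
APPEND 18: p_13 = 18·206277463085765755 + 10844575343188708 = 3723838910886972298, q_13 = 18·4207993921713997 + 221225850100425 = 75965116440952371 → 3723838910886972298/75965116440952371
APPEND 42: p_14 = 42·3723838910886972298 + 206277463085765755 = 156607511720338602271, q_14 = 42·75965116440952371 + 4207993921713997 = 3194742884441713579 → 156607511720338602271/3194742884441713579
APPEND 28: p_15 = 28·156607511720338602271 + 3723838910886972298 = 4388734167080367835886, q_15 = 28·3194742884441713579 + 75965116440952371 = 89528765880808932583 → 4388734167080367835886/89528765880808932583
APPEND 3: p_16 = 3·4388734167080367835886 + 156607511720338602271 = 13322810012961442109929, q_16 = 3·89528765880808932583 + 3194742884441713579 = 271781040526868511328 → 13322810012961442109929/271781040526868511328

49/1
1589878/32433
33423517/681829
1572495177/32078396
53498259535/1091347293
9591779714467/195669222091
230531565180303/4702769805922
206277463085765755/4207993921713997
3723838910886972298/75965116440952371
156607511720338602271/3194742884441713579
4388734167080367835886/89528765880808932583
13322810012961442109929/271781040526868511328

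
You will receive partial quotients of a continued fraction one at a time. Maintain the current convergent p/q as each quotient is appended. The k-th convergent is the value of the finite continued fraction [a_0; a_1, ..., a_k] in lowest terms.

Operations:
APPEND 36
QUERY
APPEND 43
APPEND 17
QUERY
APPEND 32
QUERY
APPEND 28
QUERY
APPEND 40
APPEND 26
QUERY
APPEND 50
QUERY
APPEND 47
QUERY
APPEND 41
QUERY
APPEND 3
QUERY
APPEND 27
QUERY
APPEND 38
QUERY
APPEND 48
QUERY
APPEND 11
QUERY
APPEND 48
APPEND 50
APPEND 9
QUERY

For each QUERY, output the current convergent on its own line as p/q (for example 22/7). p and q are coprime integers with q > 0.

APPEND 36: p_0 = 36·1 + 0 = 36, q_0 = 36·0 + 1 = 1 → 36/1
APPEND 43: p_1 = 43·36 + 1 = 1549, q_1 = 43·1 + 0 = 43 → 1549/43
APPEND 17: p_2 = 17·1549 + 36 = 26369, q_2 = 17·43 + 1 = 732 → 26369/732
APPEND 32: p_3 = 32·26369 + 1549 = 845357, q_3 = 32·732 + 43 = 23467 → 845357/23467
APPEND 28: p_4 = 28·845357 + 26369 = 23696365, q_4 = 28·23467 + 732 = 657808 → 23696365/657808
APPEND 40: p_5 = 40·23696365 + 845357 = 948699957, q_5 = 40·657808 + 23467 = 26335787 → 948699957/26335787
APPEND 26: p_6 = 26·948699957 + 23696365 = 24689895247, q_6 = 26·26335787 + 657808 = 685388270 → 24689895247/685388270
APPEND 50: p_7 = 50·24689895247 + 948699957 = 1235443462307, q_7 = 50·685388270 + 26335787 = 34295749287 → 1235443462307/34295749287
APPEND 47: p_8 = 47·1235443462307 + 24689895247 = 58090532623676, q_8 = 47·34295749287 + 685388270 = 1612585604759 → 58090532623676/1612585604759
APPEND 41: p_9 = 41·58090532623676 + 1235443462307 = 2382947281033023, q_9 = 41·1612585604759 + 34295749287 = 66150305544406 → 2382947281033023/66150305544406
APPEND 3: p_10 = 3·2382947281033023 + 58090532623676 = 7206932375722745, q_10 = 3·66150305544406 + 1612585604759 = 200063502237977 → 7206932375722745/200063502237977
APPEND 27: p_11 = 27·7206932375722745 + 2382947281033023 = 196970121425547138, q_11 = 27·200063502237977 + 66150305544406 = 5467864865969785 → 196970121425547138/5467864865969785
APPEND 38: p_12 = 38·196970121425547138 + 7206932375722745 = 7492071546546513989, q_12 = 38·5467864865969785 + 200063502237977 = 207978928409089807 → 7492071546546513989/207978928409089807
APPEND 48: p_13 = 48·7492071546546513989 + 196970121425547138 = 359816404355658218610, q_13 = 48·207978928409089807 + 5467864865969785 = 9988456428502280521 → 359816404355658218610/9988456428502280521
APPEND 11: p_14 = 11·359816404355658218610 + 7492071546546513989 = 3965472519458786918699, q_14 = 11·9988456428502280521 + 207978928409089807 = 110080999641934175538 → 3965472519458786918699/110080999641934175538
APPEND 48: p_15 = 48·3965472519458786918699 + 359816404355658218610 = 190702497338377430316162, q_15 = 48·110080999641934175538 + 9988456428502280521 = 5293876439241342706345 → 190702497338377430316162/5293876439241342706345
APPEND 50: p_16 = 50·190702497338377430316162 + 3965472519458786918699 = 9539090339438330302726799, q_16 = 50·5293876439241342706345 + 110080999641934175538 = 264803902961709069492788 → 9539090339438330302726799/264803902961709069492788
APPEND 9: p_17 = 9·9539090339438330302726799 + 190702497338377430316162 = 86042515552283350154857353, q_17 = 9·264803902961709069492788 + 5293876439241342706345 = 2388529003094622968141437 → 86042515552283350154857353/2388529003094622968141437

36/1
26369/732
845357/23467
23696365/657808
24689895247/685388270
1235443462307/34295749287
58090532623676/1612585604759
2382947281033023/66150305544406
7206932375722745/200063502237977
196970121425547138/5467864865969785
7492071546546513989/207978928409089807
359816404355658218610/9988456428502280521
3965472519458786918699/110080999641934175538
86042515552283350154857353/2388529003094622968141437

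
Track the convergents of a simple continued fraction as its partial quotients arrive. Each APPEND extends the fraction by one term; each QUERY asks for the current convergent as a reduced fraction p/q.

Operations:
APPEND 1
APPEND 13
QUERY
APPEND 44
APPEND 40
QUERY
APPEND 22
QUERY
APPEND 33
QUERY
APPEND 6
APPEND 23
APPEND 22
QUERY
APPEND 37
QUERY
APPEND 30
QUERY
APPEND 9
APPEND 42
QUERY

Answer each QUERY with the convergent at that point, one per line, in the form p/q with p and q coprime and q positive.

14/13
24694/22933
543885/505099
17972899/16691200
55344712231/51397921993
2050265094863/1904054807818
61563297558121/57173042156533
23418600908512105/21748553279254363

APPEND 1: p_0 = 1·1 + 0 = 1, q_0 = 1·0 + 1 = 1 → 1/1
APPEND 13: p_1 = 13·1 + 1 = 14, q_1 = 13·1 + 0 = 13 → 14/13
APPEND 44: p_2 = 44·14 + 1 = 617, q_2 = 44·13 + 1 = 573 → 617/573
APPEND 40: p_3 = 40·617 + 14 = 24694, q_3 = 40·573 + 13 = 22933 → 24694/22933
APPEND 22: p_4 = 22·24694 + 617 = 543885, q_4 = 22·22933 + 573 = 505099 → 543885/505099
APPEND 33: p_5 = 33·543885 + 24694 = 17972899, q_5 = 33·505099 + 22933 = 16691200 → 17972899/16691200
APPEND 6: p_6 = 6·17972899 + 543885 = 108381279, q_6 = 6·16691200 + 505099 = 100652299 → 108381279/100652299
APPEND 23: p_7 = 23·108381279 + 17972899 = 2510742316, q_7 = 23·100652299 + 16691200 = 2331694077 → 2510742316/2331694077
APPEND 22: p_8 = 22·2510742316 + 108381279 = 55344712231, q_8 = 22·2331694077 + 100652299 = 51397921993 → 55344712231/51397921993
APPEND 37: p_9 = 37·55344712231 + 2510742316 = 2050265094863, q_9 = 37·51397921993 + 2331694077 = 1904054807818 → 2050265094863/1904054807818
APPEND 30: p_10 = 30·2050265094863 + 55344712231 = 61563297558121, q_10 = 30·1904054807818 + 51397921993 = 57173042156533 → 61563297558121/57173042156533
APPEND 9: p_11 = 9·61563297558121 + 2050265094863 = 556119943117952, q_11 = 9·57173042156533 + 1904054807818 = 516461434216615 → 556119943117952/516461434216615
APPEND 42: p_12 = 42·556119943117952 + 61563297558121 = 23418600908512105, q_12 = 42·516461434216615 + 57173042156533 = 21748553279254363 → 23418600908512105/21748553279254363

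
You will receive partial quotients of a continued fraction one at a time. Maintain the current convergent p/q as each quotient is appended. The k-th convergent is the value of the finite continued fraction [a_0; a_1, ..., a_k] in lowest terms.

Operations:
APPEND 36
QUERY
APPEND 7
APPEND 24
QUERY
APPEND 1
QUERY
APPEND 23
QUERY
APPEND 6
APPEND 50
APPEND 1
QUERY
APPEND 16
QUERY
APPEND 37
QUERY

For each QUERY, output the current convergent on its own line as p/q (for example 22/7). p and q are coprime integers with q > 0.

36/1
6108/169
6361/176
152411/4217
47114588/1303595
800027169/22135637
29648119841/820322164

APPEND 36: p_0 = 36·1 + 0 = 36, q_0 = 36·0 + 1 = 1 → 36/1
APPEND 7: p_1 = 7·36 + 1 = 253, q_1 = 7·1 + 0 = 7 → 253/7
APPEND 24: p_2 = 24·253 + 36 = 6108, q_2 = 24·7 + 1 = 169 → 6108/169
APPEND 1: p_3 = 1·6108 + 253 = 6361, q_3 = 1·169 + 7 = 176 → 6361/176
APPEND 23: p_4 = 23·6361 + 6108 = 152411, q_4 = 23·176 + 169 = 4217 → 152411/4217
APPEND 6: p_5 = 6·152411 + 6361 = 920827, q_5 = 6·4217 + 176 = 25478 → 920827/25478
APPEND 50: p_6 = 50·920827 + 152411 = 46193761, q_6 = 50·25478 + 4217 = 1278117 → 46193761/1278117
APPEND 1: p_7 = 1·46193761 + 920827 = 47114588, q_7 = 1·1278117 + 25478 = 1303595 → 47114588/1303595
APPEND 16: p_8 = 16·47114588 + 46193761 = 800027169, q_8 = 16·1303595 + 1278117 = 22135637 → 800027169/22135637
APPEND 37: p_9 = 37·800027169 + 47114588 = 29648119841, q_9 = 37·22135637 + 1303595 = 820322164 → 29648119841/820322164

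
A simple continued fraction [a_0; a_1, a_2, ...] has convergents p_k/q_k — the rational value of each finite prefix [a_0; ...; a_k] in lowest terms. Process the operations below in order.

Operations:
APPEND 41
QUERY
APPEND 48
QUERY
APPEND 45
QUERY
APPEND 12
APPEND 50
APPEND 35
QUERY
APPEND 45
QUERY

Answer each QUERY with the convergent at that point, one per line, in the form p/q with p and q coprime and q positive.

APPEND 41: p_0 = 41·1 + 0 = 41, q_0 = 41·0 + 1 = 1 → 41/1
APPEND 48: p_1 = 48·41 + 1 = 1969, q_1 = 48·1 + 0 = 48 → 1969/48
APPEND 45: p_2 = 45·1969 + 41 = 88646, q_2 = 45·48 + 1 = 2161 → 88646/2161
APPEND 12: p_3 = 12·88646 + 1969 = 1065721, q_3 = 12·2161 + 48 = 25980 → 1065721/25980
APPEND 50: p_4 = 50·1065721 + 88646 = 53374696, q_4 = 50·25980 + 2161 = 1301161 → 53374696/1301161
APPEND 35: p_5 = 35·53374696 + 1065721 = 1869180081, q_5 = 35·1301161 + 25980 = 45566615 → 1869180081/45566615
APPEND 45: p_6 = 45·1869180081 + 53374696 = 84166478341, q_6 = 45·45566615 + 1301161 = 2051798836 → 84166478341/2051798836

41/1
1969/48
88646/2161
1869180081/45566615
84166478341/2051798836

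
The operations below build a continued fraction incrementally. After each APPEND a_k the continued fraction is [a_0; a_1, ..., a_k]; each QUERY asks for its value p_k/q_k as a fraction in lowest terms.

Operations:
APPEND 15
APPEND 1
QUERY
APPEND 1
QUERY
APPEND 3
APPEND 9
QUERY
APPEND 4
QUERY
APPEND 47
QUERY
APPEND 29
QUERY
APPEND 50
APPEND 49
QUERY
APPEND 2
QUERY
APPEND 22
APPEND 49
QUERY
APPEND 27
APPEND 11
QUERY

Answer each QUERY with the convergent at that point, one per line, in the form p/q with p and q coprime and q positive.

16/1
31/2
1012/65
4157/267
196391/12614
5699496/366073
13979087855/897863009
28243346901/1814042282
31159546611074/2001346909719
9292533550016499/596850253821605

APPEND 15: p_0 = 15·1 + 0 = 15, q_0 = 15·0 + 1 = 1 → 15/1
APPEND 1: p_1 = 1·15 + 1 = 16, q_1 = 1·1 + 0 = 1 → 16/1
APPEND 1: p_2 = 1·16 + 15 = 31, q_2 = 1·1 + 1 = 2 → 31/2
APPEND 3: p_3 = 3·31 + 16 = 109, q_3 = 3·2 + 1 = 7 → 109/7
APPEND 9: p_4 = 9·109 + 31 = 1012, q_4 = 9·7 + 2 = 65 → 1012/65
APPEND 4: p_5 = 4·1012 + 109 = 4157, q_5 = 4·65 + 7 = 267 → 4157/267
APPEND 47: p_6 = 47·4157 + 1012 = 196391, q_6 = 47·267 + 65 = 12614 → 196391/12614
APPEND 29: p_7 = 29·196391 + 4157 = 5699496, q_7 = 29·12614 + 267 = 366073 → 5699496/366073
APPEND 50: p_8 = 50·5699496 + 196391 = 285171191, q_8 = 50·366073 + 12614 = 18316264 → 285171191/18316264
APPEND 49: p_9 = 49·285171191 + 5699496 = 13979087855, q_9 = 49·18316264 + 366073 = 897863009 → 13979087855/897863009
APPEND 2: p_10 = 2·13979087855 + 285171191 = 28243346901, q_10 = 2·897863009 + 18316264 = 1814042282 → 28243346901/1814042282
APPEND 22: p_11 = 22·28243346901 + 13979087855 = 635332719677, q_11 = 22·1814042282 + 897863009 = 40806793213 → 635332719677/40806793213
APPEND 49: p_12 = 49·635332719677 + 28243346901 = 31159546611074, q_12 = 49·40806793213 + 1814042282 = 2001346909719 → 31159546611074/2001346909719
APPEND 27: p_13 = 27·31159546611074 + 635332719677 = 841943091218675, q_13 = 27·2001346909719 + 40806793213 = 54077173355626 → 841943091218675/54077173355626
APPEND 11: p_14 = 11·841943091218675 + 31159546611074 = 9292533550016499, q_14 = 11·54077173355626 + 2001346909719 = 596850253821605 → 9292533550016499/596850253821605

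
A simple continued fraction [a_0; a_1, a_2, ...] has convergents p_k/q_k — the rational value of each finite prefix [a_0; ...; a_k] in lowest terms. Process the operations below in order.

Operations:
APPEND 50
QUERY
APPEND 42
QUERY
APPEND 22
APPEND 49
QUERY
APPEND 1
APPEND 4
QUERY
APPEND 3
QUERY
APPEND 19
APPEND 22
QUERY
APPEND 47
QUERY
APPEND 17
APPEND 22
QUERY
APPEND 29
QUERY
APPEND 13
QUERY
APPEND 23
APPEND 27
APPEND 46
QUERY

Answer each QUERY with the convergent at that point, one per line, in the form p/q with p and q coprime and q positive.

50/1
2101/42
2269429/45367
11532233/230535
36912400/737897
15720004726/314250613
739553089955/14784029389
277678248837097/5550924534361
8065257338809774/161228454246695
105126023653364159/2101520829741396
3020308802186223242047/60377455928273516345

APPEND 50: p_0 = 50·1 + 0 = 50, q_0 = 50·0 + 1 = 1 → 50/1
APPEND 42: p_1 = 42·50 + 1 = 2101, q_1 = 42·1 + 0 = 42 → 2101/42
APPEND 22: p_2 = 22·2101 + 50 = 46272, q_2 = 22·42 + 1 = 925 → 46272/925
APPEND 49: p_3 = 49·46272 + 2101 = 2269429, q_3 = 49·925 + 42 = 45367 → 2269429/45367
APPEND 1: p_4 = 1·2269429 + 46272 = 2315701, q_4 = 1·45367 + 925 = 46292 → 2315701/46292
APPEND 4: p_5 = 4·2315701 + 2269429 = 11532233, q_5 = 4·46292 + 45367 = 230535 → 11532233/230535
APPEND 3: p_6 = 3·11532233 + 2315701 = 36912400, q_6 = 3·230535 + 46292 = 737897 → 36912400/737897
APPEND 19: p_7 = 19·36912400 + 11532233 = 712867833, q_7 = 19·737897 + 230535 = 14250578 → 712867833/14250578
APPEND 22: p_8 = 22·712867833 + 36912400 = 15720004726, q_8 = 22·14250578 + 737897 = 314250613 → 15720004726/314250613
APPEND 47: p_9 = 47·15720004726 + 712867833 = 739553089955, q_9 = 47·314250613 + 14250578 = 14784029389 → 739553089955/14784029389
APPEND 17: p_10 = 17·739553089955 + 15720004726 = 12588122533961, q_10 = 17·14784029389 + 314250613 = 251642750226 → 12588122533961/251642750226
APPEND 22: p_11 = 22·12588122533961 + 739553089955 = 277678248837097, q_11 = 22·251642750226 + 14784029389 = 5550924534361 → 277678248837097/5550924534361
APPEND 29: p_12 = 29·277678248837097 + 12588122533961 = 8065257338809774, q_12 = 29·5550924534361 + 251642750226 = 161228454246695 → 8065257338809774/161228454246695
APPEND 13: p_13 = 13·8065257338809774 + 277678248837097 = 105126023653364159, q_13 = 13·161228454246695 + 5550924534361 = 2101520829741396 → 105126023653364159/2101520829741396
APPEND 23: p_14 = 23·105126023653364159 + 8065257338809774 = 2425963801366185431, q_14 = 23·2101520829741396 + 161228454246695 = 48496207538298803 → 2425963801366185431/48496207538298803
APPEND 27: p_15 = 27·2425963801366185431 + 105126023653364159 = 65606148660540370796, q_15 = 27·48496207538298803 + 2101520829741396 = 1311499124363809077 → 65606148660540370796/1311499124363809077
APPEND 46: p_16 = 46·65606148660540370796 + 2425963801366185431 = 3020308802186223242047, q_16 = 46·1311499124363809077 + 48496207538298803 = 60377455928273516345 → 3020308802186223242047/60377455928273516345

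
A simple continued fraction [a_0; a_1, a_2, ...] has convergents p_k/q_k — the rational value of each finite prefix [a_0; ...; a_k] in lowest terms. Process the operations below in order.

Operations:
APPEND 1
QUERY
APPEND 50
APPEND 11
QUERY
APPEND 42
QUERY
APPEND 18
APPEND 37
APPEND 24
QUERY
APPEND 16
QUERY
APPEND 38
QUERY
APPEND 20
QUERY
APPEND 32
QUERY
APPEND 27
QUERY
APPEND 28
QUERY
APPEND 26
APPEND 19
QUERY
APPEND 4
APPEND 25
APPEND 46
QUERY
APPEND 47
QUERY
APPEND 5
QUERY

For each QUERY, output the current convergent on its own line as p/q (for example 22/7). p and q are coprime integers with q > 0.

APPEND 1: p_0 = 1·1 + 0 = 1, q_0 = 1·0 + 1 = 1 → 1/1
APPEND 50: p_1 = 50·1 + 1 = 51, q_1 = 50·1 + 0 = 50 → 51/50
APPEND 11: p_2 = 11·51 + 1 = 562, q_2 = 11·50 + 1 = 551 → 562/551
APPEND 42: p_3 = 42·562 + 51 = 23655, q_3 = 42·551 + 50 = 23192 → 23655/23192
APPEND 18: p_4 = 18·23655 + 562 = 426352, q_4 = 18·23192 + 551 = 418007 → 426352/418007
APPEND 37: p_5 = 37·426352 + 23655 = 15798679, q_5 = 37·418007 + 23192 = 15489451 → 15798679/15489451
APPEND 24: p_6 = 24·15798679 + 426352 = 379594648, q_6 = 24·15489451 + 418007 = 372164831 → 379594648/372164831
APPEND 16: p_7 = 16·379594648 + 15798679 = 6089313047, q_7 = 16·372164831 + 15489451 = 5970126747 → 6089313047/5970126747
APPEND 38: p_8 = 38·6089313047 + 379594648 = 231773490434, q_8 = 38·5970126747 + 372164831 = 227236981217 → 231773490434/227236981217
APPEND 20: p_9 = 20·231773490434 + 6089313047 = 4641559121727, q_9 = 20·227236981217 + 5970126747 = 4550709751087 → 4641559121727/4550709751087
APPEND 32: p_10 = 32·4641559121727 + 231773490434 = 148761665385698, q_10 = 32·4550709751087 + 227236981217 = 145849949016001 → 148761665385698/145849949016001
APPEND 27: p_11 = 27·148761665385698 + 4641559121727 = 4021206524535573, q_11 = 27·145849949016001 + 4550709751087 = 3942499333183114 → 4021206524535573/3942499333183114
APPEND 28: p_12 = 28·4021206524535573 + 148761665385698 = 112742544352381742, q_12 = 28·3942499333183114 + 145849949016001 = 110535831278143193 → 112742544352381742/110535831278143193
APPEND 26: p_13 = 26·112742544352381742 + 4021206524535573 = 2935327359686460865, q_13 = 26·110535831278143193 + 3942499333183114 = 2877874112564906132 → 2935327359686460865/2877874112564906132
APPEND 19: p_14 = 19·2935327359686460865 + 112742544352381742 = 55883962378395138177, q_14 = 19·2877874112564906132 + 110535831278143193 = 54790143970011359701 → 55883962378395138177/54790143970011359701
APPEND 4: p_15 = 4·55883962378395138177 + 2935327359686460865 = 226471176873267013573, q_15 = 4·54790143970011359701 + 2877874112564906132 = 222038449992610344936 → 226471176873267013573/222038449992610344936
APPEND 25: p_16 = 25·226471176873267013573 + 55883962378395138177 = 5717663384210070477502, q_16 = 25·222038449992610344936 + 54790143970011359701 = 5605751393785269983101 → 5717663384210070477502/5605751393785269983101
APPEND 46: p_17 = 46·5717663384210070477502 + 226471176873267013573 = 263238986850536508978665, q_17 = 46·5605751393785269983101 + 222038449992610344936 = 258086602564115029567582 → 263238986850536508978665/258086602564115029567582
APPEND 47: p_18 = 47·263238986850536508978665 + 5717663384210070477502 = 12377950045359425992474757, q_18 = 47·258086602564115029567582 + 5605751393785269983101 = 12135676071907191659659455 → 12377950045359425992474757/12135676071907191659659455
APPEND 5: p_19 = 5·12377950045359425992474757 + 263238986850536508978665 = 62152989213647666471352450, q_19 = 5·12135676071907191659659455 + 258086602564115029567582 = 60936466962100073327864857 → 62152989213647666471352450/60936466962100073327864857

1/1
562/551
23655/23192
379594648/372164831
6089313047/5970126747
231773490434/227236981217
4641559121727/4550709751087
148761665385698/145849949016001
4021206524535573/3942499333183114
112742544352381742/110535831278143193
55883962378395138177/54790143970011359701
263238986850536508978665/258086602564115029567582
12377950045359425992474757/12135676071907191659659455
62152989213647666471352450/60936466962100073327864857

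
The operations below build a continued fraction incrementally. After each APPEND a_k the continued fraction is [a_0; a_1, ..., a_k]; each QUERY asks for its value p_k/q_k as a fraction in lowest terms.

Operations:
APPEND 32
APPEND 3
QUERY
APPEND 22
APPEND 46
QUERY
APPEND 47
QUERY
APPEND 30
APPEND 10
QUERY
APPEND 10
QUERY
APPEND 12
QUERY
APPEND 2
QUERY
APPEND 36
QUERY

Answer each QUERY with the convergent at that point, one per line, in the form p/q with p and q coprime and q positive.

97/3
99733/3085
4689617/145062
1412572047/43694512
14266508713/441300065
172610676603/5339295292
359487861919/11119890649
13114173705687/405655358656

APPEND 32: p_0 = 32·1 + 0 = 32, q_0 = 32·0 + 1 = 1 → 32/1
APPEND 3: p_1 = 3·32 + 1 = 97, q_1 = 3·1 + 0 = 3 → 97/3
APPEND 22: p_2 = 22·97 + 32 = 2166, q_2 = 22·3 + 1 = 67 → 2166/67
APPEND 46: p_3 = 46·2166 + 97 = 99733, q_3 = 46·67 + 3 = 3085 → 99733/3085
APPEND 47: p_4 = 47·99733 + 2166 = 4689617, q_4 = 47·3085 + 67 = 145062 → 4689617/145062
APPEND 30: p_5 = 30·4689617 + 99733 = 140788243, q_5 = 30·145062 + 3085 = 4354945 → 140788243/4354945
APPEND 10: p_6 = 10·140788243 + 4689617 = 1412572047, q_6 = 10·4354945 + 145062 = 43694512 → 1412572047/43694512
APPEND 10: p_7 = 10·1412572047 + 140788243 = 14266508713, q_7 = 10·43694512 + 4354945 = 441300065 → 14266508713/441300065
APPEND 12: p_8 = 12·14266508713 + 1412572047 = 172610676603, q_8 = 12·441300065 + 43694512 = 5339295292 → 172610676603/5339295292
APPEND 2: p_9 = 2·172610676603 + 14266508713 = 359487861919, q_9 = 2·5339295292 + 441300065 = 11119890649 → 359487861919/11119890649
APPEND 36: p_10 = 36·359487861919 + 172610676603 = 13114173705687, q_10 = 36·11119890649 + 5339295292 = 405655358656 → 13114173705687/405655358656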